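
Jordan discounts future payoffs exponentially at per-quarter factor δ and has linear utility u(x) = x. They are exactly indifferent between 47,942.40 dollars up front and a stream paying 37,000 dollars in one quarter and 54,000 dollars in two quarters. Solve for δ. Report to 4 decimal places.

Present value of the stream is 37000·δ + 54000·δ². Indifference gives 37000δ + 54000δ² = 47942.40.
So 54000δ² + 37000δ − 47942.40 = 0.
δ = (−37000 + √(37000² + 4·54000·47942.40)) / (2·54000) = (−37000 + √11724558400.00) / 108000 ≈ 0.6600.

δ ≈ 0.6600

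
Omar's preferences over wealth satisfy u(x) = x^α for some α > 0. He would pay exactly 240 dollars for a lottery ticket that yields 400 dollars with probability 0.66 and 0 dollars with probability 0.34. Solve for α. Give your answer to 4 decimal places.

EU(lottery) = 0.66·400^α + 0.34·0 = 0.66·400^α.
Indifference: 240^α = 0.66·400^α, so (240/400)^α = 0.66.
Taking logs: α·ln(240/400) = ln(0.66), so α = -0.4155154 / -0.5108256 ≈ 0.8134.

α ≈ 0.8134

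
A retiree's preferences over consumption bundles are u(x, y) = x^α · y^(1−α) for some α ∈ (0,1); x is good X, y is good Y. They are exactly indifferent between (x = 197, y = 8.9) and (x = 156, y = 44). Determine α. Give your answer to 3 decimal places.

Set the two utilities equal: 197^α·8.9^(1−α) = 156^α·44^(1−α).
Taking logs: α·ln 197 + (1−α)·ln 8.9 = α·ln 156 + (1−α)·ln 44, i.e. α·0.233348 = (1−α)·1.598138.
So α/(1−α) = (1.598138)/(0.233348) = 6.848732, and α = 6.848732/7.848732 ≈ 0.873.

α ≈ 0.873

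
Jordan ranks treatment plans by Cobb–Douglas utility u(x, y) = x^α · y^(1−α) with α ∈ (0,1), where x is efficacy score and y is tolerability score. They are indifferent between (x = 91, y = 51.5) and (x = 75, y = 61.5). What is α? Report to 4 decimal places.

α ≈ 0.4785

Indifference: 91^α · 51.5^(1−α) = 75^α · 61.5^(1−α).
Taking logs: α·ln 91 + (1−α)·ln 51.5 = α·ln 75 + (1−α)·ln 61.5, i.e. α·0.1933714 = (1−α)·0.1774554.
Thus α·(0.3708268) = 0.1774554, so α = 0.1774554/0.3708268 ≈ 0.4785.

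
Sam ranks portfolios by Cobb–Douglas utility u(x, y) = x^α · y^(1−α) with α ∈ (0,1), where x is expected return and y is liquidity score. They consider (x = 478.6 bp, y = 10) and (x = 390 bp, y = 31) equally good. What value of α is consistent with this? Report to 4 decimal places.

Indifference: 478.6^α · 10^(1−α) = 390^α · 31^(1−α).
Rearrange to (478.6/390)^α = (31/10)^(1−α) and take logs: α·0.2047184 = (1−α)·1.1314021.
Thus α·(1.3361205) = 1.1314021, so α = 1.1314021/1.3361205 ≈ 0.8468.

α ≈ 0.8468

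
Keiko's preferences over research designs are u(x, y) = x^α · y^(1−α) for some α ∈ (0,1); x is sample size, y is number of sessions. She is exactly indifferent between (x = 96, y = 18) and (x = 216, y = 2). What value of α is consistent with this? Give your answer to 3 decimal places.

Set the two utilities equal: 96^α·18^(1−α) = 216^α·2^(1−α).
Rearrange to (96/216)^α = (2/18)^(1−α) and take logs: α·-0.810930 = (1−α)·-2.197225.
With A = -0.810930 and B = -2.197225: α·A = (1−α)·B, so α = B/(A+B) = -2.197225/-3.008155 ≈ 0.730.

α ≈ 0.730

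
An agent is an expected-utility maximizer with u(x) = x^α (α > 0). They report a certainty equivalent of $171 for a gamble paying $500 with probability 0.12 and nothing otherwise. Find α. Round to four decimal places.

The lottery's expected utility is 0.12·u(500) + 0.88·u(0) = 0.12·500^α (since u(0) = 0 for α > 0).
Setting u(171) equal to that: 171^α = 0.12·500^α ⇒ (171/500)^α = 0.12.
α = ln(0.12) / ln(171/500) = -2.1202635/-1.0729445 ≈ 1.9761.

α ≈ 1.9761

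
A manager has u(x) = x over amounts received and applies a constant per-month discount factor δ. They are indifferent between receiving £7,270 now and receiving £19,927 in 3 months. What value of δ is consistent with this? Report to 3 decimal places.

δ ≈ 0.715

Indifference means u(7270) = δ^3 · u(19927), so δ^3 = u(7270)/u(19927).
With u(x) = x: δ^3 = 7270/19927 = 0.36483.
Taking the cube root: δ = 0.36483^(1/3) ≈ 0.715.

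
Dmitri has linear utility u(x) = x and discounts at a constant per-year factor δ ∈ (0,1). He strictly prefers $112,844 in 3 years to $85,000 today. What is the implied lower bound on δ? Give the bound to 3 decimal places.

Comparing present values: 85000 < δ^3·112844.
So δ^3 > 85000/112844 = 0.75325; taking the cube root of both positive sides preserves the inequality.
δ > (85000/112844)^(1/3) ≈ 0.910.

δ > 0.910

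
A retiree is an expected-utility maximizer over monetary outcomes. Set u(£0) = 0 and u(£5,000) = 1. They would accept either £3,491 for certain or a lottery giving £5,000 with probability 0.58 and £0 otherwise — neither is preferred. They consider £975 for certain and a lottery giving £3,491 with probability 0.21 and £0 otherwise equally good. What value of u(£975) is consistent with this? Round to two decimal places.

From the first indifference, u(£3,491) = 0.58·u(£5,000) + 0.42·u(£0) = 0.58·1 + 0.42·0 = 0.58.
Then u(£975) = 0.21·u(£3,491) + 0.79·u(£0) = 0.21·0.58 + 0.79·0.00 = 0.1218.

0.12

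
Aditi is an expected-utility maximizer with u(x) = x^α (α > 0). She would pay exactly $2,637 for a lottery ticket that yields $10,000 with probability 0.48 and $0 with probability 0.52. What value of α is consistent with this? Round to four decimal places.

α ≈ 0.5506

The lottery's expected utility is 0.48·u(10000) + 0.52·u(0) = 0.48·10000^α (since u(0) = 0 for α > 0).
Equating: 2637^α = 0.48·10000^α, i.e. 0.2637^α = 0.48.
α = ln(0.48) / ln(2637/10000) = -0.7339692/-1.3329432 ≈ 0.5506.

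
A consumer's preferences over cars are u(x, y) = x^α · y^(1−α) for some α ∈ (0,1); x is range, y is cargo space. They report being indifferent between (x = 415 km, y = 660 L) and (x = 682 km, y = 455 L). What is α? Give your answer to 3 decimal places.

α ≈ 0.428

Indifference: 415^α · 660^(1−α) = 682^α · 455^(1−α).
Taking logs: α·ln 415 + (1−α)·ln 660 = α·ln 682 + (1−α)·ln 455, i.e. α·-0.496751 = (1−α)·-0.371942.
So α/(1−α) = (-0.371942)/(-0.496751) = 0.748749, and α = 0.748749/1.748749 ≈ 0.428.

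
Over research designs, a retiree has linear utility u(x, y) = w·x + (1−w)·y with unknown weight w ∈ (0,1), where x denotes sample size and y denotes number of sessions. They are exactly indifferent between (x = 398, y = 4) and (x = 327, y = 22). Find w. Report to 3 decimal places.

w = 0.202

Indifference: w·398 + (1−w)·4 = w·327 + (1−w)·22.
w·(398−327) = (1−w)·(22−4), i.e. w·71 = (1−w)·18.
So w/(1−w) = 18/71 = 0.2535, giving w = 18/(71+18) = 0.202.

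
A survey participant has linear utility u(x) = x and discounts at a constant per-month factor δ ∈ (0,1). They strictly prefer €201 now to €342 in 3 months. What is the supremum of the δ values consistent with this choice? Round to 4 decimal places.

δ < 0.8376

Comparing present values: 201 > δ^3·342.
So δ^3 < 201/342 = 0.58772; taking the cube root of both positive sides preserves the inequality.
δ < (201/342)^(1/3) ≈ 0.8376.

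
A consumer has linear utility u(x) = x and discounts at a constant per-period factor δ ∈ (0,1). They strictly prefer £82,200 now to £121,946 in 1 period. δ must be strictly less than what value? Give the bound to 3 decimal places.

δ < 0.674

Under u(x) = x this choice says 82200 > δ·121946.
So δ < 82200/121946 = 0.67407.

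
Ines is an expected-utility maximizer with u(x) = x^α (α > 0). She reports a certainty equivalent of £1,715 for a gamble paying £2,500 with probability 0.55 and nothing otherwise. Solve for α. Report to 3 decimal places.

α ≈ 1.586

EU(lottery) = 0.55·2500^α + 0.45·0 = 0.55·2500^α.
Indifference: 1715^α = 0.55·2500^α, so (1715/2500)^α = 0.55.
Take logs: α = ln 0.55 / ln(1715/2500) ≈ 1.58629.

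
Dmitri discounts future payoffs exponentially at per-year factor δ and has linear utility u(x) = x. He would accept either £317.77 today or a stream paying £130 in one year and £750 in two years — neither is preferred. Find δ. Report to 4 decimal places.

δ ≈ 0.5700

The stream is worth 130δ + 750δ² today, so 130δ + 750δ² = 317.77.
So 750δ² + 130δ − 317.77 = 0.
By the quadratic formula (taking the positive root), δ = (−130 + √970210.00) / 1500 ≈ 0.5700.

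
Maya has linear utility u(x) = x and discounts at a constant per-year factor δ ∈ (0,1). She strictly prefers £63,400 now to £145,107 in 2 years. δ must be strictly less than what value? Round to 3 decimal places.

Under u(x) = x this choice says 63400 > δ^2·145107.
So δ^2 < 63400/145107 = 0.43692; taking the square root of both positive sides preserves the inequality.
δ < (63400/145107)^(1/2) ≈ 0.661.

δ < 0.661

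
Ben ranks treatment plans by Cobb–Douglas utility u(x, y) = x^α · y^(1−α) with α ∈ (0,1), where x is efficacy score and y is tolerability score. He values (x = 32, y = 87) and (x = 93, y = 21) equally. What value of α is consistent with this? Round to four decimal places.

α ≈ 0.5712

Indifference: 32^α · 87^(1−α) = 93^α · 21^(1−α).
Taking logs: α·ln 32 + (1−α)·ln 87 = α·ln 93 + (1−α)·ln 21, i.e. α·-1.0668636 = (1−α)·-1.4213857.
Thus α·(-2.4882493) = -1.4213857, so α = -1.4213857/-2.4882493 ≈ 0.5712.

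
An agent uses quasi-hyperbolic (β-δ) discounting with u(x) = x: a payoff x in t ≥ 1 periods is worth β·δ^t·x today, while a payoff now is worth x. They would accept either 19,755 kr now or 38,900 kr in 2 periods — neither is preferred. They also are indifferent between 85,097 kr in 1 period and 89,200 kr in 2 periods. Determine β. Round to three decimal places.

β ≈ 0.558

Both payoffs in the second observation are in the future, so β drops out: δ^1·85097 = δ^2·89200 ⇒ δ = 85097/89200 = 0.95400.
Substituting δ into 19755 = β·δ^2·38900: β = 19755/(35403.679) ≈ 0.558.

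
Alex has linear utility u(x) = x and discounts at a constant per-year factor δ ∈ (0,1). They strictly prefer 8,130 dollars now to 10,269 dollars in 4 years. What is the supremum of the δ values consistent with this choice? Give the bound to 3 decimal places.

Under u(x) = x this choice says 8130 > δ^4·10269.
Dividing by 10269: δ^4 < 0.79170. Both sides are positive, so the 4th root keeps the direction.
δ < 0.79170^(1/4) = 0.943.

δ < 0.943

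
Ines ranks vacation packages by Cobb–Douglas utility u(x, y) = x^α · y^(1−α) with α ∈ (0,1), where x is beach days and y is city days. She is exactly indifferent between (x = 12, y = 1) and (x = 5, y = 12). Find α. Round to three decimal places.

α ≈ 0.739

Indifference: 12^α · 1^(1−α) = 5^α · 12^(1−α).
Taking logs: α·ln 12 + (1−α)·ln 1 = α·ln 5 + (1−α)·ln 12, i.e. α·0.875469 = (1−α)·2.484907.
Thus α·(3.360376) = 2.484907, so α = 2.484907/3.360376 ≈ 0.739.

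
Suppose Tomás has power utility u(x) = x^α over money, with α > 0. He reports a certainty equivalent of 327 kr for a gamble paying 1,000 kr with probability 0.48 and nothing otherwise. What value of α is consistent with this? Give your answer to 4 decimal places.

EU(lottery) = 0.48·1000^α + 0.52·0 = 0.48·1000^α.
Setting u(327) equal to that: 327^α = 0.48·1000^α ⇒ (327/1000)^α = 0.48.
Take logs: α = ln 0.48 / ln(327/1000) ≈ 0.656622.

α ≈ 0.6566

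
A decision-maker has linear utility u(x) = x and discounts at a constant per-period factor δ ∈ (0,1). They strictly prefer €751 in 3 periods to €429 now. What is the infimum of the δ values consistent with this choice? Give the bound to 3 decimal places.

δ > 0.830

The preference means 429 < δ^3·751.
Hence δ^3 > 429/751 = 0.57124, and x ↦ x^(1/3) is increasing on (0,∞).
δ > (429/751)^(1/3) ≈ 0.830.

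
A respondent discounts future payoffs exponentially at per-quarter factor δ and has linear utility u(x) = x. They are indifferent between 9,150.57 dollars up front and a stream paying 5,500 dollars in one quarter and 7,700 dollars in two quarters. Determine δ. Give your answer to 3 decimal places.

δ ≈ 0.790

Equating present values: 9150.57 = 5500δ + 7700δ².
So 7700δ² + 5500δ − 9150.57 = 0.
By the quadratic formula (taking the positive root), δ = (−5500 + √312087556.00) / 15400 ≈ 0.790.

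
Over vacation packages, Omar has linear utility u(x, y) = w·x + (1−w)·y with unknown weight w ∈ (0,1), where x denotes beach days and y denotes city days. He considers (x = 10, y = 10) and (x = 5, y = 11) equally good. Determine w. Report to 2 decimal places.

u(10,10) = u(5,11) means w·10 + (1−w)·10 = w·5 + (1−w)·11.
Collecting terms: w·5 = (1−w)·1.
The marginal rate of substitution is 1/5, so w = 1/(5+1) = 0.17.

w = 0.17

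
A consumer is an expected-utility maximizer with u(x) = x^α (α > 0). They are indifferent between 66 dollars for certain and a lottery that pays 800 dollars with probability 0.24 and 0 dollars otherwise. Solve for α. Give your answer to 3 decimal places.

α ≈ 0.572

EU(lottery) = 0.24·800^α + 0.76·0 = 0.24·800^α.
Equating: 66^α = 0.24·800^α, i.e. 0.0825^α = 0.24.
Take logs: α = ln 0.24 / ln(66/800) ≈ 0.57200.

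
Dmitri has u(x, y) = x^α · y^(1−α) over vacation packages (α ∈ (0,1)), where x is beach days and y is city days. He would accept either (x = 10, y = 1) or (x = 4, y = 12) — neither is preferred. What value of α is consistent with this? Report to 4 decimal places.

The Cobb–Douglas utilities coincide, so 10^α·1^(1−α) = 4^α·12^(1−α).
Taking logs: α·ln 10 + (1−α)·ln 1 = α·ln 4 + (1−α)·ln 12, i.e. α·0.9162907 = (1−α)·2.4849066.
So α/(1−α) = (2.4849066)/(0.9162907) = 2.7119195, and α = 2.7119195/3.7119195 ≈ 0.7306.

α ≈ 0.7306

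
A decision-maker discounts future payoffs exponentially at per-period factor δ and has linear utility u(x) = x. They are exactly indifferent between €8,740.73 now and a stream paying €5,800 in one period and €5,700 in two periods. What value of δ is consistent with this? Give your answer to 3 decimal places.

δ ≈ 0.830

Present value of the stream is 5800·δ + 5700·δ². Indifference gives 5800δ + 5700δ² = 8740.73.
So 5700δ² + 5800δ − 8740.73 = 0.
δ = (−5800 + √(5800² + 4·5700·8740.73)) / (2·5700) = (−5800 + √232928644.00) / 11400 ≈ 0.830.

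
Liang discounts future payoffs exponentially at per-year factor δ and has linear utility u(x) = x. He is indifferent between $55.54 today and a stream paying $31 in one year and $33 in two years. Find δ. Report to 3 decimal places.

Equating present values: 55.54 = 31δ + 33δ².
Rearranged: 33δ² + 31δ − 55.54 = 0.
By the quadratic formula (taking the positive root), δ = (−31 + √8292.28) / 66 ≈ 0.910.

δ ≈ 0.910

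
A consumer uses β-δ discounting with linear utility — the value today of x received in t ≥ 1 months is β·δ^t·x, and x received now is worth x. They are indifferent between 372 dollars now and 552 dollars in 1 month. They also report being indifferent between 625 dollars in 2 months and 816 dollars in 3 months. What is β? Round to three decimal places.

β ≈ 0.880

The second indifference involves only future payoffs, so β cancels: β·δ^2·625 = β·δ^3·816, giving δ = 625/816 = 0.76593.
Substituting δ into 372 = β·δ·552: β = 372/(422.794) ≈ 0.880.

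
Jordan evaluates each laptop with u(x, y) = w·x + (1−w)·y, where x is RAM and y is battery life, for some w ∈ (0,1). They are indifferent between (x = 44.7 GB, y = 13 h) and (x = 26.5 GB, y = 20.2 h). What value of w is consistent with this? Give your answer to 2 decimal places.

w = 0.28

Indifference: w·44.7 + (1−w)·13 = w·26.5 + (1−w)·20.2.
Rearranging, 18.2·w − 7.2·(1−w) = 0.
So w/(1−w) = 7.2/18.2 = 0.3956, giving w = 7.2/(18.2+7.2) = 0.28.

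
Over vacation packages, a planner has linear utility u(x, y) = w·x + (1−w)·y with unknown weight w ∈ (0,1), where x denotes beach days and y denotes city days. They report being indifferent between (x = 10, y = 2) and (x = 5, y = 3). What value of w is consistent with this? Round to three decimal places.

u(10,2) = u(5,3) means w·10 + (1−w)·2 = w·5 + (1−w)·3.
w·(10−5) = (1−w)·(3−2), i.e. w·5 = (1−w)·1.
So w/(1−w) = 1/5 = 0.2000, giving w = 1/(5+1) = 0.167.

w = 0.167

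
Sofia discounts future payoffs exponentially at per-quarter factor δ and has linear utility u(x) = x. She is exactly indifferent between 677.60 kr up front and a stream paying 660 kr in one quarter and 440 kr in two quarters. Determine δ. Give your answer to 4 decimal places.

Present value of the stream is 660·δ + 440·δ². Indifference gives 660δ + 440δ² = 677.60.
So 440δ² + 660δ − 677.60 = 0.
The positive root is δ = [−660 + √(660² + 4·440·677.60)] / (2·440) = (−660 + 1276.000)/880 ≈ 0.7000.

δ ≈ 0.7000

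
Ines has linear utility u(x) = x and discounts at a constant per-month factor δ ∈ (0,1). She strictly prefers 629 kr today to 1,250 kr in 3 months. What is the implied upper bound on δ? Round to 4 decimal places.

Comparing present values: 629 > δ^3·1250.
Hence δ^3 < 629/1250 = 0.50320, and x ↦ x^(1/3) is increasing on (0,∞).
δ < 0.50320^(1/3) = 0.7954.

δ < 0.7954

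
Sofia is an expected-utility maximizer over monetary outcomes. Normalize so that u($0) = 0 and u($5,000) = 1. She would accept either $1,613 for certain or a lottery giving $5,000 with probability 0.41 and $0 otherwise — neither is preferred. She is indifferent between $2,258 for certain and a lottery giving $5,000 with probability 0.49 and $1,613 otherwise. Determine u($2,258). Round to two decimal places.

0.70

First, u($1,613) = 0.41·u($5,000) + 0.59·u($0) = 0.41.
Then u($2,258) = 0.49·u($5,000) + 0.51·u($1,613) = 0.49·1.00 + 0.51·0.41 = 0.6991.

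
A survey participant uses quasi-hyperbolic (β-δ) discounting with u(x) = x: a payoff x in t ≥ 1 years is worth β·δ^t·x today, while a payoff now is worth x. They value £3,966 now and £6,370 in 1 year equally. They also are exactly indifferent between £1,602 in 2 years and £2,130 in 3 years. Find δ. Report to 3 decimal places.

δ ≈ 0.752

Both payoffs in the second observation are in the future, so β drops out: δ^2·1602 = δ^3·2130 ⇒ δ = 1602/2130 = 0.75211.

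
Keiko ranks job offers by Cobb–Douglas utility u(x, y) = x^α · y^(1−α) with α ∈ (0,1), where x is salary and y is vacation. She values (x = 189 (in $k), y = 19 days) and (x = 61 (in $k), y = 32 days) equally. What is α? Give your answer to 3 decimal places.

α ≈ 0.316

Indifference: 189^α · 19^(1−α) = 61^α · 32^(1−α).
Rearrange to (189/61)^α = (32/19)^(1−α) and take logs: α·1.130873 = (1−α)·0.521297.
Thus α·(1.652170) = 0.521297, so α = 0.521297/1.652170 ≈ 0.316.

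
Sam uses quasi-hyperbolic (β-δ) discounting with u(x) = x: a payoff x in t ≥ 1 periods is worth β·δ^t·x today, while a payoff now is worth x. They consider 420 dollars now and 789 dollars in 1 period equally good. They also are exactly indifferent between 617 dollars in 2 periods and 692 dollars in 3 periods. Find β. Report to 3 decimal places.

Both payoffs in the second observation are in the future, so β drops out: δ^2·617 = δ^3·692 ⇒ δ = 617/692 = 0.89162.
Now use the now-vs-future pair: 420 = β·δ·789 gives β = 420/(0.89162·789) ≈ 0.597.

β ≈ 0.597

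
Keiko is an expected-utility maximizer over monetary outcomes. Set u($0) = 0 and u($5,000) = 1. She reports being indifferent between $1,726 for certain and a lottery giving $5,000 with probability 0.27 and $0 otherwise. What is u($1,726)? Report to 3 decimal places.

0.270

u($1,726) equals the lottery's expected utility: 0.27·1 + 0.73·0 = 0.27.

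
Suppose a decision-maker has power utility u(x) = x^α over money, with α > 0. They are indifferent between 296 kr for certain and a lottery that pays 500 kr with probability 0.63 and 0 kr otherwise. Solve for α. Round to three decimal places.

α ≈ 0.881

Since u(0) = 0, the lottery's EU is 0.63·500^α.
Indifference: 296^α = 0.63·500^α, so (296/500)^α = 0.63.
Taking logs: α·ln(296/500) = ln(0.63), so α = -0.462035 / -0.524249 ≈ 0.881.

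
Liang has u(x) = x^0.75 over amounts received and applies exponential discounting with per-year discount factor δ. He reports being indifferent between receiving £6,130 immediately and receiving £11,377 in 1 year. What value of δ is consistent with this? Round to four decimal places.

δ ≈ 0.6289

The payoff in 1 year is discounted by δ, so u(6130) = δ·u(11377) and δ = u(6130)/u(11377).
With u(x) = x^0.75: δ = 6130^0.75/11377^0.75 = (6130/11377)^0.75 = 0.62889.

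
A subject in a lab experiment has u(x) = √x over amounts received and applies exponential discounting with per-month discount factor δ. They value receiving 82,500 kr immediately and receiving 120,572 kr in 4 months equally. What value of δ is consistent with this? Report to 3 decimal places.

The payoff in 4 months is discounted by δ^4, so u(82500) = δ^4·u(120572) and δ^4 = u(82500)/u(120572).
With u(x) = √x: δ^4 = √82500/√120572 = √(82500/120572) = 0.82719.
Taking the 4th root: δ = 0.82719^(1/4) ≈ 0.954.

δ ≈ 0.954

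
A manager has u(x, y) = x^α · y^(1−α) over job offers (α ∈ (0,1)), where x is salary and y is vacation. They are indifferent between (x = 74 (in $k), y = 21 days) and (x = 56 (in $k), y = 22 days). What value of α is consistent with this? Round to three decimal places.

α ≈ 0.143

Set the two utilities equal: 74^α·21^(1−α) = 56^α·22^(1−α).
(74/56)^α = (22/21)^(1−α); take logs: α·ln(74/56) = (1−α)·ln(22/21), i.e. α·0.278713 = (1−α)·0.046520.
So α/(1−α) = (0.046520)/(0.278713) = 0.166910, and α = 0.166910/1.166910 ≈ 0.143.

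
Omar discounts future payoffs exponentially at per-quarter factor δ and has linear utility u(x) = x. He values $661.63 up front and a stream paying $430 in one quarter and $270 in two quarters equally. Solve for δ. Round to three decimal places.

Present value of the stream is 430·δ + 270·δ². Indifference gives 430δ + 270δ² = 661.63.
So 270δ² + 430δ − 661.63 = 0.
By the quadratic formula (taking the positive root), δ = (−430 + √899460.40) / 540 ≈ 0.960.

δ ≈ 0.960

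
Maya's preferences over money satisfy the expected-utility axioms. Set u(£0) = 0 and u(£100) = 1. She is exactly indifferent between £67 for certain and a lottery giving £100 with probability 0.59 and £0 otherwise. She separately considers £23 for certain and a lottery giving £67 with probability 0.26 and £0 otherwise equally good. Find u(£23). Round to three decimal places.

The first gamble pins u(£67): it must equal 0.59·1 + 0.41·0 = 0.59.
Chaining: u(£23) = 0.26·0.59 + 0.74·0.00 = 0.1534.

0.153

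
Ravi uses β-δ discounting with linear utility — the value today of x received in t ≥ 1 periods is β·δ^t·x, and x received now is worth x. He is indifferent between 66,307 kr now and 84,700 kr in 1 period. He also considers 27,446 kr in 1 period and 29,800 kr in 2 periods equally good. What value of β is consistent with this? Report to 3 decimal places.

The second indifference involves only future payoffs, so β cancels: β·δ^1·27446 = β·δ^2·29800, giving δ = 27446/29800 = 0.92101.
Substituting δ into 66307 = β·δ·84700: β = 66307/(78009.268) ≈ 0.850.

β ≈ 0.850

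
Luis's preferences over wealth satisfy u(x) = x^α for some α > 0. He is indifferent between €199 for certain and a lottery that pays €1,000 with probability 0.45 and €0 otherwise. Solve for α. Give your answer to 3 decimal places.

α ≈ 0.495

EU(lottery) = 0.45·1000^α + 0.55·0 = 0.45·1000^α.
Equating: 199^α = 0.45·1000^α, i.e. 0.1990^α = 0.45.
Taking logs: α·ln(199/1000) = ln(0.45), so α = -0.798508 / -1.614450 ≈ 0.495.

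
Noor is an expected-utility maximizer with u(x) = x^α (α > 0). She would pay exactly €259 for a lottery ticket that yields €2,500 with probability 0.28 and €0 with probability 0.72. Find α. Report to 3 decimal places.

EU(lottery) = 0.28·2500^α + 0.72·0 = 0.28·2500^α.
Equating: 259^α = 0.28·2500^α, i.e. 0.1036^α = 0.28.
α = ln(0.28) / ln(259/2500) = -1.272966/-2.267218 ≈ 0.561.

α ≈ 0.561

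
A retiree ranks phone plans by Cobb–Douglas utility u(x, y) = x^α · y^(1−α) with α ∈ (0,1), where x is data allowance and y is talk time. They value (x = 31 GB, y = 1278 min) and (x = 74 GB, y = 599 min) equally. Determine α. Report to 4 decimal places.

The Cobb–Douglas utilities coincide, so 31^α·1278^(1−α) = 74^α·599^(1−α).
Taking logs: α·ln 31 + (1−α)·ln 1278 = α·ln 74 + (1−α)·ln 599, i.e. α·-0.8700779 = (1−α)·-0.7577900.
With A = -0.8700779 and B = -0.7577900: α·A = (1−α)·B, so α = B/(A+B) = -0.7577900/-1.6278679 ≈ 0.4655.

α ≈ 0.4655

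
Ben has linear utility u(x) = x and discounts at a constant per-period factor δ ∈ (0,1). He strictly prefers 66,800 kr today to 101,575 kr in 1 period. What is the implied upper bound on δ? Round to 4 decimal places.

Comparing present values: 66800 > δ·101575.
Dividing through by 101575 gives δ < 0.65764.

δ < 0.6576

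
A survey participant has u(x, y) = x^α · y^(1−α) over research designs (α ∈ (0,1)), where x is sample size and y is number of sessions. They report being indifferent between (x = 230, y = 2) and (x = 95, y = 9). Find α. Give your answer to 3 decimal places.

α ≈ 0.630

Indifference: 230^α · 2^(1−α) = 95^α · 9^(1−α).
Taking logs: α·ln 230 + (1−α)·ln 2 = α·ln 95 + (1−α)·ln 9, i.e. α·0.884202 = (1−α)·1.504077.
With A = 0.884202 and B = 1.504077: α·A = (1−α)·B, so α = B/(A+B) = 1.504077/2.388279 ≈ 0.630.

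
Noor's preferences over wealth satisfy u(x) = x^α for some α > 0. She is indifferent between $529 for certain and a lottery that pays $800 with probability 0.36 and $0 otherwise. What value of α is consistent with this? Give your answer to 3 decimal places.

α ≈ 2.470

Since u(0) = 0, the lottery's EU is 0.36·800^α.
Indifference: 529^α = 0.36·800^α, so (529/800)^α = 0.36.
α = ln(0.36) / ln(529/800) = -1.021651/-0.413623 ≈ 2.470.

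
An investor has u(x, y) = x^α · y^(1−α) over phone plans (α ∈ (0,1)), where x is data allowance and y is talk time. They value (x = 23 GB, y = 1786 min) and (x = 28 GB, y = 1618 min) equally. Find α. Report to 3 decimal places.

Set the two utilities equal: 23^α·1786^(1−α) = 28^α·1618^(1−α).
(23/28)^α = (1618/1786)^(1−α); take logs: α·ln(23/28) = (1−α)·ln(1618/1786), i.e. α·-0.196710 = (1−α)·-0.098788.
So α/(1−α) = (-0.098788)/(-0.196710) = 0.502201, and α = 0.502201/1.502201 ≈ 0.334.

α ≈ 0.334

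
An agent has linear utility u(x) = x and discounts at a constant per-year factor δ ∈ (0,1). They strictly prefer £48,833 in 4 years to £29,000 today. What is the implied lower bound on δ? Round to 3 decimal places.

δ > 0.878

Comparing present values: 29000 < δ^4·48833.
Dividing by 48833: δ^4 > 0.59386. Both sides are positive, so the 4th root keeps the direction.
δ > (29000/48833)^(1/4) ≈ 0.878.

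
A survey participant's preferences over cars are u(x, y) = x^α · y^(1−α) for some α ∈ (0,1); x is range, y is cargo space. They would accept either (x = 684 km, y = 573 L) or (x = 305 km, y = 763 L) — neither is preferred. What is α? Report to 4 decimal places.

Indifference: 684^α · 573^(1−α) = 305^α · 763^(1−α).
(684/305)^α = (763/573)^(1−α); take logs: α·ln(684/305) = (1−α)·ln(763/573), i.e. α·0.8076461 = (1−α)·0.2863723.
Thus α·(1.0940184) = 0.2863723, so α = 0.2863723/1.0940184 ≈ 0.2618.

α ≈ 0.2618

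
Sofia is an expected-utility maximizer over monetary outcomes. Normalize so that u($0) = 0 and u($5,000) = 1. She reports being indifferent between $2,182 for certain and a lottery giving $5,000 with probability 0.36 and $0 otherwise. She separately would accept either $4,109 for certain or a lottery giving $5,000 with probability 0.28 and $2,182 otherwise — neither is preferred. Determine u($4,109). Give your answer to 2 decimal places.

From the first indifference, u($2,182) = 0.36·u($5,000) + 0.64·u($0) = 0.36·1 + 0.64·0 = 0.36.
Then u($4,109) = 0.28·u($5,000) + 0.72·u($2,182) = 0.28·1.00 + 0.72·0.36 = 0.5392.

0.54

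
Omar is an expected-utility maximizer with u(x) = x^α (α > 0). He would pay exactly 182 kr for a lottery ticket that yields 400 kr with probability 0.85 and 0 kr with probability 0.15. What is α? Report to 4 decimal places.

α ≈ 0.2064

Since u(0) = 0, the lottery's EU is 0.85·400^α.
Equating: 182^α = 0.85·400^α, i.e. 0.4550^α = 0.85.
α = ln(0.85) / ln(182/400) = -0.1625189/-0.7874579 ≈ 0.2064.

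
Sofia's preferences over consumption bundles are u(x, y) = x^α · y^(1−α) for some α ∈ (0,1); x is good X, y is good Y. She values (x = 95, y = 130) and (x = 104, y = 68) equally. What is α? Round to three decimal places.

Indifference: 95^α · 130^(1−α) = 104^α · 68^(1−α).
Taking logs: α·ln 95 + (1−α)·ln 130 = α·ln 104 + (1−α)·ln 68, i.e. α·-0.090514 = (1−α)·-0.648027.
So α/(1−α) = (-0.648027)/(-0.090514) = 7.159412, and α = 7.159412/8.159412 ≈ 0.877.

α ≈ 0.877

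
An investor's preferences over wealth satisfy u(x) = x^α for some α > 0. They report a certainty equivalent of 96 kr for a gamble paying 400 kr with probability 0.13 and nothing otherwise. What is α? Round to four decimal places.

α ≈ 1.4296

Since u(0) = 0, the lottery's EU is 0.13·400^α.
Equating: 96^α = 0.13·400^α, i.e. 0.2400^α = 0.13.
Taking logs: α·ln(96/400) = ln(0.13), so α = -2.0402208 / -1.4271164 ≈ 1.4296.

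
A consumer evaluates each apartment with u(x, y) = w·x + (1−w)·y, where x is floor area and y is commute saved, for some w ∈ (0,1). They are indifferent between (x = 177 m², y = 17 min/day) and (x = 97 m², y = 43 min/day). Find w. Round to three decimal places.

w = 0.245

u(177,17) = u(97,43) means w·177 + (1−w)·17 = w·97 + (1−w)·43.
Rearranging, 80·w − 26·(1−w) = 0.
The marginal rate of substitution is 26/80, so w = 26/(80+26) = 0.245.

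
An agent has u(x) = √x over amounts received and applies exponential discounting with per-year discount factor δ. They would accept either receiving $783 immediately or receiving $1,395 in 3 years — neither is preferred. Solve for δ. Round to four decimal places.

Equating discounted utilities: u(783) = δ^3·u(1395) ⇒ δ^3 = u(783)/u(1395).
Since u(x) = √x, δ^3 = √(783/1395) = 0.74919.
Taking the cube root: δ = 0.74919^(1/3) ≈ 0.9082.

δ ≈ 0.9082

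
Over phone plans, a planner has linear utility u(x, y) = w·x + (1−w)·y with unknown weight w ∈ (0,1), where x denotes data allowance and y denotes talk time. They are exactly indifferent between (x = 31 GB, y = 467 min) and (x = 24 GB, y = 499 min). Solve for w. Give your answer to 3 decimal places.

Equating utilities: w·31 + (1−w)·467 = w·24 + (1−w)·499.
Rearranging, 7·w − 32·(1−w) = 0.
Hence w = 32/(7+32) = 32/39 = 0.821.

w = 0.821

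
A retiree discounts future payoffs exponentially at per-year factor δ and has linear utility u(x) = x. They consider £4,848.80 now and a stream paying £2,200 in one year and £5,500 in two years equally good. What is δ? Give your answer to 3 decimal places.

The stream is worth 2200δ + 5500δ² today, so 2200δ + 5500δ² = 4848.80.
So 5500δ² + 2200δ − 4848.80 = 0.
δ = (−2200 + √(2200² + 4·5500·4848.80)) / (2·5500) = (−2200 + √111513600.00) / 11000 ≈ 0.760.

δ ≈ 0.760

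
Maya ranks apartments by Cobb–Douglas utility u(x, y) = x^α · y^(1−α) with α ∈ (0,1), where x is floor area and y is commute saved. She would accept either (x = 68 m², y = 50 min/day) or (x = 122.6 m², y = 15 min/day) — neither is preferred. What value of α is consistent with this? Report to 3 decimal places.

α ≈ 0.671

Set the two utilities equal: 68^α·50^(1−α) = 122.6^α·15^(1−α).
(68/122.6)^α = (15/50)^(1−α); take logs: α·ln(68/122.6) = (1−α)·ln(15/50), i.e. α·-0.589419 = (1−α)·-1.203973.
With A = -0.589419 and B = -1.203973: α·A = (1−α)·B, so α = B/(A+B) = -1.203973/-1.793392 ≈ 0.671.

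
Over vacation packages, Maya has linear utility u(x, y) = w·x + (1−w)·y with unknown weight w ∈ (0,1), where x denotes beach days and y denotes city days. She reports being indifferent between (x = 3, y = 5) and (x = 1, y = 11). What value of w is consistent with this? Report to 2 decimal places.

Indifference: w·3 + (1−w)·5 = w·1 + (1−w)·11.
Collecting terms: w·2 = (1−w)·6.
Hence w = 6/(2+6) = 6/8 = 0.75.

w = 0.75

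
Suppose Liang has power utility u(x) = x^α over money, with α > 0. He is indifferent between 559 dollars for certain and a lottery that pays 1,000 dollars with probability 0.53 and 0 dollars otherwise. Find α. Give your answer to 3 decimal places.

The lottery's expected utility is 0.53·u(1000) + 0.47·u(0) = 0.53·1000^α (since u(0) = 0 for α > 0).
Setting u(559) equal to that: 559^α = 0.53·1000^α ⇒ (559/1000)^α = 0.53.
α = ln(0.53) / ln(559/1000) = -0.634878/-0.581606 ≈ 1.092.

α ≈ 1.092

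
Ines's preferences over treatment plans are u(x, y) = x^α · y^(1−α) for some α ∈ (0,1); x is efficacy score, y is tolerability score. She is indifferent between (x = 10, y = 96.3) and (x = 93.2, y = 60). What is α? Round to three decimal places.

Indifference: 10^α · 96.3^(1−α) = 93.2^α · 60^(1−α).
Rearrange to (10/93.2)^α = (60/96.3)^(1−α) and take logs: α·-2.232163 = (1−α)·-0.473124.
With A = -2.232163 and B = -0.473124: α·A = (1−α)·B, so α = B/(A+B) = -0.473124/-2.705287 ≈ 0.175.

α ≈ 0.175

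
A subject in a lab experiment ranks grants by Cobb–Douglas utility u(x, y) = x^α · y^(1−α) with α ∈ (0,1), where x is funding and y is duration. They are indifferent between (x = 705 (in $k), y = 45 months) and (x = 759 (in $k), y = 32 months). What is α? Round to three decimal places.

Set the two utilities equal: 705^α·45^(1−α) = 759^α·32^(1−α).
Rearrange to (705/759)^α = (32/45)^(1−α) and take logs: α·-0.073804 = (1−α)·-0.340927.
Thus α·(-0.414731) = -0.340927, so α = -0.340927/-0.414731 ≈ 0.822.

α ≈ 0.822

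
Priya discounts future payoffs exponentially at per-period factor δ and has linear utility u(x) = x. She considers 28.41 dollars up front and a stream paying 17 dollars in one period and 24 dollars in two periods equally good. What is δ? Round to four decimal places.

Present value of the stream is 17·δ + 24·δ². Indifference gives 17δ + 24δ² = 28.41.
That is, 24δ² + 17δ − 28.41 = 0, a quadratic in δ.
By the quadratic formula (taking the positive root), δ = (−17 + √3016.36) / 48 ≈ 0.7900.

δ ≈ 0.7900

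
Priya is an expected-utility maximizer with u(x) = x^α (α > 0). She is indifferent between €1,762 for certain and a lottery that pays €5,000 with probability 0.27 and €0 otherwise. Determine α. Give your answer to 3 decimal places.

α ≈ 1.255

EU(lottery) = 0.27·5000^α + 0.73·0 = 0.27·5000^α.
Setting u(1762) equal to that: 1762^α = 0.27·5000^α ⇒ (1762/5000)^α = 0.27.
Take logs: α = ln 0.27 / ln(1762/5000) ≈ 1.25537.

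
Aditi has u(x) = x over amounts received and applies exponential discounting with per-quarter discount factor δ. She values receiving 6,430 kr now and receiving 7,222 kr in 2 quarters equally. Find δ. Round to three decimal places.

Indifference means u(6430) = δ^2 · u(7222), so δ^2 = u(6430)/u(7222).
With u(x) = x: δ^2 = 6430/7222 = 0.89034.
Taking the square root: δ = 0.89034^(1/2) ≈ 0.944.

δ ≈ 0.944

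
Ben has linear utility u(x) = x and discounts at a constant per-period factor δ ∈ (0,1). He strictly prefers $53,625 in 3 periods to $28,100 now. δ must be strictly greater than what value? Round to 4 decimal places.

Comparing present values: 28100 < δ^3·53625.
Dividing by 53625: δ^3 > 0.52401. Both sides are positive, so the cube root keeps the direction.
δ > 0.52401^(1/3) = 0.8062.

δ > 0.8062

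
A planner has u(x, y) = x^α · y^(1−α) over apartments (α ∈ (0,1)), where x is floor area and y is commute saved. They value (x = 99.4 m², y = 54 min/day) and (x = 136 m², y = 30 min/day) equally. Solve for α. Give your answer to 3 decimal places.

Indifference: 99.4^α · 54^(1−α) = 136^α · 30^(1−α).
(99.4/136)^α = (30/54)^(1−α); take logs: α·ln(99.4/136) = (1−α)·ln(30/54), i.e. α·-0.313503 = (1−α)·-0.587787.
With A = -0.313503 and B = -0.587787: α·A = (1−α)·B, so α = B/(A+B) = -0.587787/-0.901290 ≈ 0.652.

α ≈ 0.652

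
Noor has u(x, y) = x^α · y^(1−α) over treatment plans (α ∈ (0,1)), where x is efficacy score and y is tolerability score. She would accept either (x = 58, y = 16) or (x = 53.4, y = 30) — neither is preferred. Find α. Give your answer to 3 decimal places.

α ≈ 0.884

Indifference: 58^α · 16^(1−α) = 53.4^α · 30^(1−α).
Rearrange to (58/53.4)^α = (30/16)^(1−α) and take logs: α·0.082632 = (1−α)·0.628609.
Thus α·(0.711241) = 0.628609, so α = 0.628609/0.711241 ≈ 0.884.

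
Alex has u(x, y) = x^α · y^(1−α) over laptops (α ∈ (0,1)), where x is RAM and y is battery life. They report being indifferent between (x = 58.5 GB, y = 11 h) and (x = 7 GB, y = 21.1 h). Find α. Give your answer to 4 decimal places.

α ≈ 0.2348

Set the two utilities equal: 58.5^α·11^(1−α) = 7^α·21.1^(1−α).
Rearrange to (58.5/7)^α = (21.1/11)^(1−α) and take logs: α·2.1231166 = (1−α)·0.6513778.
So α/(1−α) = (0.6513778)/(2.1231166) = 0.3068027, and α = 0.3068027/1.3068027 ≈ 0.2348.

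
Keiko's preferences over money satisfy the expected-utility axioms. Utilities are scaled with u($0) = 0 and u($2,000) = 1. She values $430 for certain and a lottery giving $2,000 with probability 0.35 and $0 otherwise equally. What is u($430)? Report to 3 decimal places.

By the standard-gamble method, u($430) is just the indifference probability on the best outcome: 0.35.

0.350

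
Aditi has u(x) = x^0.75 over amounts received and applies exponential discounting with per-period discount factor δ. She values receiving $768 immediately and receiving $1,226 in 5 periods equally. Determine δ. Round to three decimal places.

Equating discounted utilities: u(768) = δ^5·u(1226) ⇒ δ^5 = u(768)/u(1226).
With u(x) = x^0.75: δ^5 = 768^0.75/1226^0.75 = (768/1226)^0.75 = 0.70413.
So δ = 0.70413^(1/5) ≈ 0.932.

δ ≈ 0.932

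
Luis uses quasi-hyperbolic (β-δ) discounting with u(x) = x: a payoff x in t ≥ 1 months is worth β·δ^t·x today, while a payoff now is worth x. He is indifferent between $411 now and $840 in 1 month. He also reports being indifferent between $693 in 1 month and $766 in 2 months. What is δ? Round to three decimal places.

δ ≈ 0.905

From the later pair, β·δ^1·693 = β·δ^2·766; dividing through, δ = 693/766 = 0.90470.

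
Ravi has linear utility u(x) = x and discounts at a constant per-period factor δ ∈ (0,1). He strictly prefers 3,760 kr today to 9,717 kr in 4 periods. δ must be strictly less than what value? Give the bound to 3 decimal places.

δ < 0.789

The preference means 3760 > δ^4·9717.
Hence δ^4 < 3760/9717 = 0.38695, and x ↦ x^(1/4) is increasing on (0,∞).
δ < 0.38695^(1/4) = 0.789.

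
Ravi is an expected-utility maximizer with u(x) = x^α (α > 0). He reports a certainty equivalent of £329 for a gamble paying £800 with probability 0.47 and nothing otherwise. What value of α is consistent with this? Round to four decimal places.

α ≈ 0.8497

Since u(0) = 0, the lottery's EU is 0.47·800^α.
Indifference: 329^α = 0.47·800^α, so (329/800)^α = 0.47.
Taking logs: α·ln(329/800) = ln(0.47), so α = -0.7550226 / -0.8885540 ≈ 0.8497.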